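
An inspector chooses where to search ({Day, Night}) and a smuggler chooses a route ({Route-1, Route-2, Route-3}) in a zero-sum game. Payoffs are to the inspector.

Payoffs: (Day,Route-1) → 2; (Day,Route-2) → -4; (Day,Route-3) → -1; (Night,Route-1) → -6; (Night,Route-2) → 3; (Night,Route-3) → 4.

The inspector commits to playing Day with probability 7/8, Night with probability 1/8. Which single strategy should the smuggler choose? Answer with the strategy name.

If the smuggler plays Route-1, the inspector's expected payoff is (7/8)·2 + (1/8)·(-6) = 1.
If the smuggler plays Route-2, the inspector's expected payoff is (7/8)·(-4) + (1/8)·3 = -25/8.
If the smuggler plays Route-3, the inspector's expected payoff is (7/8)·(-1) + (1/8)·4 = -3/8.
The smuggler minimizes the inspector's payoff; the smallest is -25/8, so the best response is Route-2.

Route-2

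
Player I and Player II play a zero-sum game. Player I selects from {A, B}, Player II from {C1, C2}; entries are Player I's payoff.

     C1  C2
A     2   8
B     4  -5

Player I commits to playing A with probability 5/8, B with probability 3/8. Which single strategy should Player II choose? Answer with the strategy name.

C1

If Player II plays C1, Player I's expected payoff is (5/8)·2 + (3/8)·4 = 11/4.
If Player II plays C2, Player I's expected payoff is (5/8)·8 + (3/8)·(-5) = 25/8.
Player II minimizes Player I's payoff; the smallest is 11/4, so the best response is C1.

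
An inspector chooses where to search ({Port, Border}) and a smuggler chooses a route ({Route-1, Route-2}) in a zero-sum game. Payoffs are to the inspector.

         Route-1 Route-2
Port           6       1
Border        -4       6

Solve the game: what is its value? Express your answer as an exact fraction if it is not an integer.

Row minima: Port → 1, Border → -4; maximin = 1.
Column maxima: Route-1 → 6, Route-2 → 6; minimax = 6.
1 ≠ 6, so there is no saddle point; optimal play is mixed.
Let the inspector play Port with probability p. Expected payoff against Route-1: 6p + (-4)(1−p) = 10p − 4; against Route-2: 1p + 6(1−p) = −5p + 6.
Setting these equal: 10p − 4 = −5p + 6 ⇒ 15p = 10 ⇒ p = 2/3, and the value is (10)·(2/3) − 4 = 8/3.
For the smuggler: with q = P(Route-1), equating Port's and Border's payoffs gives 5q + 1 = −10q + 6 ⇒ q = 1/3.

8/3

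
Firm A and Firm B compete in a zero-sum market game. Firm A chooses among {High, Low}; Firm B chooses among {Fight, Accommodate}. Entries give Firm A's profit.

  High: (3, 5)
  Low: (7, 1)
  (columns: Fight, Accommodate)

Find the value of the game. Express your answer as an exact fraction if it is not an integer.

Row minima: High → 3, Low → 1; maximin = 3.
Column maxima: Fight → 7, Accommodate → 5; minimax = 5.
3 ≠ 5, so there is no saddle point; optimal play is mixed.
Let Firm A play High with probability p. Expected payoff against Fight: 3p + 7(1−p) = −4p + 7; against Accommodate: 5p + 1(1−p) = 4p + 1.
Setting these equal: −4p + 7 = 4p + 1 ⇒ −8p = -6 ⇒ p = 3/4, and the value is (-4)·(3/4) + 7 = 4.
For Firm B: with q = P(Fight), equating High's and Low's payoffs gives −2q + 5 = 6q + 1 ⇒ q = 1/2.

4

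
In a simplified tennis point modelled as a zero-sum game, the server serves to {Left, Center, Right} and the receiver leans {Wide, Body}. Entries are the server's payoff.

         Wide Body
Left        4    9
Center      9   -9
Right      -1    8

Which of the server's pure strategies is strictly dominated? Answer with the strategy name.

Left gives a strictly higher payoff than Right against every column: 4 > -1, 9 > 8.
So Right is strictly dominated and the server never plays it.

Right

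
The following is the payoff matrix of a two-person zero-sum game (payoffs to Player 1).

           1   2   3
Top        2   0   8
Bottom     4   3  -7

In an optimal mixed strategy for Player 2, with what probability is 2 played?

5/6

Row minima: Top → 0, Bottom → -7; maximin = 0.
Column maxima: 1 → 4, 2 → 3, 3 → 8; minimax = 3.
0 ≠ 3, so there is no saddle point; optimal play is mixed.
1 is strictly dominated by 2 (it gives Player 1 strictly more in every row), so Player 2 never plays it.
On the remaining 2×2 (Top, Bottom vs 2, 3):
Let Player 1 play Top with probability p. Expected payoff against 2: 0p + 3(1−p) = −3p + 3; against 3: 8p + (-7)(1−p) = 15p − 7.
Setting these equal: −3p + 3 = 15p − 7 ⇒ −18p = -10 ⇒ p = 5/9, and the value is (-3)·(5/9) + 3 = 4/3.
For Player 2: with q = P(2), equating Top's and Bottom's payoffs gives −8q + 8 = 10q − 7 ⇒ q = 5/6.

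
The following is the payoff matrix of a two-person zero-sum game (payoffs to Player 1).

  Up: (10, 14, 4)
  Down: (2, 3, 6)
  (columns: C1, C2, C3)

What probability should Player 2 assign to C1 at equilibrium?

Row minima: Up → 4, Down → 2; maximin = 4.
Column maxima: C1 → 10, C2 → 14, C3 → 6; minimax = 6.
4 ≠ 6, so there is no saddle point; optimal play is mixed.
C2 is strictly dominated by C1 (it gives Player 1 strictly more in every row), so Player 2 never plays it.
On the remaining 2×2 (Up, Down vs C1, C3):
Let Player 1 play Up with probability p. Expected payoff against C1: 10p + 2(1−p) = 8p + 2; against C3: 4p + 6(1−p) = −2p + 6.
Setting these equal: 8p + 2 = −2p + 6 ⇒ 10p = 4 ⇒ p = 2/5, and the value is (8)·(2/5) + 2 = 26/5.
For Player 2: with q = P(C1), equating Up's and Down's payoffs gives 6q + 4 = −4q + 6 ⇒ q = 1/5.

1/5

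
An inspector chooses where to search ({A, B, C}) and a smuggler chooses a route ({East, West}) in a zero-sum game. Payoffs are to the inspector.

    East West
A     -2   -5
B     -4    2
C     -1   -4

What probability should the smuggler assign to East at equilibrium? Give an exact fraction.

Row minima: A → -5, B → -4, C → -4; maximin = -4.
Column maxima: East → -1, West → 2; minimax = -1.
-4 ≠ -1, so there is no saddle point; optimal play is mixed.
A is strictly dominated by C, so the inspector never plays it.
On the remaining 2×2 (B, C vs East, West):
Let the inspector play B with probability p. Expected payoff against East: (-4)p + (-1)(1−p) = −3p − 1; against West: 2p + (-4)(1−p) = 6p − 4.
Setting these equal: −3p − 1 = 6p − 4 ⇒ −9p = -3 ⇒ p = 1/3, and the value is (-3)·(1/3) − 1 = -2.
For the smuggler: with q = P(East), equating B's and C's payoffs gives −6q + 2 = 3q − 4 ⇒ q = 2/3.

2/3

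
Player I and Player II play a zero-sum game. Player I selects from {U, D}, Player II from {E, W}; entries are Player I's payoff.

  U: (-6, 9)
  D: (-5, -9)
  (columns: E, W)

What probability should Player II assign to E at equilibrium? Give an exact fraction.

Row minima: U → -6, D → -9; maximin = -6.
Column maxima: E → -5, W → 9; minimax = -5.
-6 ≠ -5, so there is no saddle point; optimal play is mixed.
Let Player I play U with probability p. Expected payoff against E: (-6)p + (-5)(1−p) = −p − 5; against W: 9p + (-9)(1−p) = 18p − 9.
Setting these equal: −p − 5 = 18p − 9 ⇒ −19p = -4 ⇒ p = 4/19, and the value is (-1)·(4/19) − 5 = -99/19.
For Player II: with q = P(E), equating U's and D's payoffs gives −15q + 9 = 4q − 9 ⇒ q = 18/19.

18/19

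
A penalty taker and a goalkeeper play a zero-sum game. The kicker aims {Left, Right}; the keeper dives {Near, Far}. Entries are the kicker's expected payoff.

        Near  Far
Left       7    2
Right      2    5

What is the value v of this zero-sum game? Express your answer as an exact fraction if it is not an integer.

31/8

Row minima: Left → 2, Right → 2; maximin = 2.
Column maxima: Near → 7, Far → 5; minimax = 5.
2 ≠ 5, so there is no saddle point; optimal play is mixed.
Let the kicker play Left with probability p. Expected payoff against Near: 7p + 2(1−p) = 5p + 2; against Far: 2p + 5(1−p) = −3p + 5.
Setting these equal: 5p + 2 = −3p + 5 ⇒ 8p = 3 ⇒ p = 3/8, and the value is (5)·(3/8) + 2 = 31/8.
For the keeper: with q = P(Near), equating Left's and Right's payoffs gives 5q + 2 = −3q + 5 ⇒ q = 3/8.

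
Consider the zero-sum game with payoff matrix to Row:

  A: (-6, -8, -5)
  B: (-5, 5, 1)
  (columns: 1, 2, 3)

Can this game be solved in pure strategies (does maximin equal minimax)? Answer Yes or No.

Yes

Row minima: A → -8, B → -5; maximin = -5.
Column maxima: 1 → -5, 2 → 5, 3 → 1; minimax = -5.
maximin = minimax = -5, so a saddle point exists.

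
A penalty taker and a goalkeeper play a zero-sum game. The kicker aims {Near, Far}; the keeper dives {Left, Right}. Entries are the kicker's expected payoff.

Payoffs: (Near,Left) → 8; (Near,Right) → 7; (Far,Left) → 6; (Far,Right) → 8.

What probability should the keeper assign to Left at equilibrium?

1/3

Row minima: Near → 7, Far → 6; maximin = 7.
Column maxima: Left → 8, Right → 8; minimax = 8.
7 ≠ 8, so there is no saddle point; optimal play is mixed.
Let the kicker play Near with probability p. Expected payoff against Left: 8p + 6(1−p) = 2p + 6; against Right: 7p + 8(1−p) = −p + 8.
Setting these equal: 2p + 6 = −p + 8 ⇒ 3p = 2 ⇒ p = 2/3, and the value is (2)·(2/3) + 6 = 22/3.
For the keeper: with q = P(Left), equating Near's and Far's payoffs gives q + 7 = −2q + 8 ⇒ q = 1/3.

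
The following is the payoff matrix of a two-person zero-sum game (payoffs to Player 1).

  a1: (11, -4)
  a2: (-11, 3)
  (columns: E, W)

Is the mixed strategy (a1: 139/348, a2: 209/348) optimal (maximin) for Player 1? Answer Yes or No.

Against E this mix gives (139/348)·11 + (209/348)·(-11) = -385/174.
Against W this mix gives (139/348)·(-4) + (209/348)·3 = 71/348.
Player 2 will play E, holding Player 1 to -385/174. Shifting weight toward the row that does better against E would raise this floor (the equalizing mix achieves -11/29 against both E and W), so the proposed strategy is not optimal.

No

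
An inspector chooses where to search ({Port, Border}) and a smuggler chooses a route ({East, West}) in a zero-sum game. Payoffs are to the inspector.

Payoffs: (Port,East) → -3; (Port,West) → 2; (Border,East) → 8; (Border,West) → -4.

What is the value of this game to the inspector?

4/17

Row minima: Port → -3, Border → -4; maximin = -3.
Column maxima: East → 8, West → 2; minimax = 2.
-3 ≠ 2, so there is no saddle point; optimal play is mixed.
Let the inspector play Port with probability p. Expected payoff against East: (-3)p + 8(1−p) = −11p + 8; against West: 2p + (-4)(1−p) = 6p − 4.
Setting these equal: −11p + 8 = 6p − 4 ⇒ −17p = -12 ⇒ p = 12/17, and the value is (-11)·(12/17) + 8 = 4/17.
For the smuggler: with q = P(East), equating Port's and Border's payoffs gives −5q + 2 = 12q − 4 ⇒ q = 6/17.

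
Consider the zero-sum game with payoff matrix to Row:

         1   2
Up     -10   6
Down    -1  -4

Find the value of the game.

Row minima: Up → -10, Down → -4; maximin = -4.
Column maxima: 1 → -1, 2 → 6; minimax = -1.
-4 ≠ -1, so there is no saddle point; optimal play is mixed.
Let Row play Up with probability p. Expected payoff against 1: (-10)p + (-1)(1−p) = −9p − 1; against 2: 6p + (-4)(1−p) = 10p − 4.
Setting these equal: −9p − 1 = 10p − 4 ⇒ −19p = -3 ⇒ p = 3/19, and the value is (-9)·(3/19) − 1 = -46/19.
For Column: with q = P(1), equating Up's and Down's payoffs gives −16q + 6 = 3q − 4 ⇒ q = 10/19.

-46/19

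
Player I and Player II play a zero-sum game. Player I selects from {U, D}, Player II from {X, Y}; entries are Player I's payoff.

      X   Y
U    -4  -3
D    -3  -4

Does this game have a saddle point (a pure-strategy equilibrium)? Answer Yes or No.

Row minima: U → -4, D → -4; maximin = -4.
Column maxima: X → -3, Y → -3; minimax = -3.
-4 ≠ -3, so no pure-strategy equilibrium exists.

No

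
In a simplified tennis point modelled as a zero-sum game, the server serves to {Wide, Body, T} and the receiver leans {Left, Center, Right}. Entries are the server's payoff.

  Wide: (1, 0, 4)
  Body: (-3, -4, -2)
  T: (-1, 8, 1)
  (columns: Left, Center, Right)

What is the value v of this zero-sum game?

Row minima: Wide → 0, Body → -4, T → -1; maximin = 0.
Column maxima: Left → 1, Center → 8, Right → 4; minimax = 1.
0 ≠ 1, so there is no saddle point; optimal play is mixed.
Body is strictly dominated by Wide, so the server never plays it.
Right is strictly dominated by Left (it gives the server strictly more in every row), so the receiver never plays it.
On the remaining 2×2 (Wide, T vs Left, Center):
Let the server play Wide with probability p. Expected payoff against Left: 1p + (-1)(1−p) = 2p − 1; against Center: 0p + 8(1−p) = −8p + 8.
Setting these equal: 2p − 1 = −8p + 8 ⇒ 10p = 9 ⇒ p = 9/10, and the value is (2)·(9/10) − 1 = 4/5.
For the receiver: with q = P(Left), equating Wide's and T's payoffs gives q = −9q + 8 ⇒ q = 4/5.

4/5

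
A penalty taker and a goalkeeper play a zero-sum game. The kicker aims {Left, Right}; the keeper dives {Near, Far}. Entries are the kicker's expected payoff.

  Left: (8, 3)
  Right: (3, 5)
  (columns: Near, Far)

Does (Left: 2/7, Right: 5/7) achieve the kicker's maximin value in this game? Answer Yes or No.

Yes

Against Near this mix gives (2/7)·8 + (5/7)·3 = 31/7.
Against Far this mix gives (2/7)·3 + (5/7)·5 = 31/7.
All of the keeper's active replies (Near, Far) yield 31/7, and no column does worse for the kicker. The mix makes the keeper indifferent and guarantees 31/7, so it is optimal.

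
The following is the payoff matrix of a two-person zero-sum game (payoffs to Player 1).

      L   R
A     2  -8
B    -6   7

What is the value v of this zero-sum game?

Row minima: A → -8, B → -6; maximin = -6.
Column maxima: L → 2, R → 7; minimax = 2.
-6 ≠ 2, so there is no saddle point; optimal play is mixed.
Let Player 1 play A with probability p. Expected payoff against L: 2p + (-6)(1−p) = 8p − 6; against R: (-8)p + 7(1−p) = −15p + 7.
Setting these equal: 8p − 6 = −15p + 7 ⇒ 23p = 13 ⇒ p = 13/23, and the value is (8)·(13/23) − 6 = -34/23.
For Player 2: with q = P(L), equating A's and B's payoffs gives 10q − 8 = −13q + 7 ⇒ q = 15/23.

-34/23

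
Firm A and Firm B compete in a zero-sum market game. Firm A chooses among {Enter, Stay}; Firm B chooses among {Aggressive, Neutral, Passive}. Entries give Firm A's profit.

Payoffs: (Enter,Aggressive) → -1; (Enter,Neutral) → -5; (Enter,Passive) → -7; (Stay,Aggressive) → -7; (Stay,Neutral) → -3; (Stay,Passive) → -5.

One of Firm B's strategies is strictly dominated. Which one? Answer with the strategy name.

Neutral

Passive holds Firm A's payoff strictly below Neutral in every row: -7 < -5, -5 < -3.
So Neutral is strictly dominated for Firm B.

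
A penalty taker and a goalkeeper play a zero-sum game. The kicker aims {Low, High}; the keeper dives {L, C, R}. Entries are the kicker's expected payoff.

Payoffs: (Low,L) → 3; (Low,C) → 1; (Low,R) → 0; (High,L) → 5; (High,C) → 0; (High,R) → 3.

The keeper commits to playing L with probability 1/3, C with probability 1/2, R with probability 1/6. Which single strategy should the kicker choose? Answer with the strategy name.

High

Expected payoff of Low: (1/3)·3 + (1/2)·1 + (1/6)·0 = 3/2.
Expected payoff of High: (1/3)·5 + (1/2)·0 + (1/6)·3 = 13/6.
The largest is 13/6, so the kicker's best response is High.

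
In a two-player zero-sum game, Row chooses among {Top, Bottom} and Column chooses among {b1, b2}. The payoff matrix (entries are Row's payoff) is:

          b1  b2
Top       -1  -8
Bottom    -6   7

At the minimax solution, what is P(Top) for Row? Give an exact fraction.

13/20

Row minima: Top → -8, Bottom → -6; maximin = -6.
Column maxima: b1 → -1, b2 → 7; minimax = -1.
-6 ≠ -1, so there is no saddle point; optimal play is mixed.
Let Row play Top with probability p. Expected payoff against b1: (-1)p + (-6)(1−p) = 5p − 6; against b2: (-8)p + 7(1−p) = −15p + 7.
Setting these equal: 5p − 6 = −15p + 7 ⇒ 20p = 13 ⇒ p = 13/20, and the value is (5)·(13/20) − 6 = -11/4.
For Column: with q = P(b1), equating Top's and Bottom's payoffs gives 7q − 8 = −13q + 7 ⇒ q = 3/4.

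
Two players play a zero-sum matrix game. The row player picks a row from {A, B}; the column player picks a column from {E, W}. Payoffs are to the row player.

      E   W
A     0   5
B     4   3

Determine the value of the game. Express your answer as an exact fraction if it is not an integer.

10/3

Row minima: A → 0, B → 3; maximin = 3.
Column maxima: E → 4, W → 5; minimax = 4.
3 ≠ 4, so there is no saddle point; optimal play is mixed.
Let the row player play A with probability p. Expected payoff against E: 0p + 4(1−p) = −4p + 4; against W: 5p + 3(1−p) = 2p + 3.
Setting these equal: −4p + 4 = 2p + 3 ⇒ −6p = -1 ⇒ p = 1/6, and the value is (-4)·(1/6) + 4 = 10/3.
For the column player: with q = P(E), equating A's and B's payoffs gives −5q + 5 = q + 3 ⇒ q = 1/3.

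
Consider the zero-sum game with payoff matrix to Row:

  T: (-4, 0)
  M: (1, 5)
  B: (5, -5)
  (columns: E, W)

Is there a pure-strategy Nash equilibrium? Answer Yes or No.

No

Row minima: T → -4, M → 1, B → -5; maximin = 1.
Column maxima: E → 5, W → 5; minimax = 5.
1 ≠ 5, so no pure-strategy equilibrium exists.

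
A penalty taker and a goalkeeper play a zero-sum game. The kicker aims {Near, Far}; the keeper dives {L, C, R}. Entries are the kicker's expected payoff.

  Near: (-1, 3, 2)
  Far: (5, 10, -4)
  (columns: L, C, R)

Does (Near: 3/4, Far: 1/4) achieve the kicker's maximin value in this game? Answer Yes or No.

Yes

Against L this mix gives (3/4)·(-1) + (1/4)·5 = 1/2.
Against C this mix gives (3/4)·3 + (1/4)·10 = 19/4.
Against R this mix gives (3/4)·2 + (1/4)·(-4) = 1/2.
All of the keeper's active replies (L, R) yield 1/2, and no column does worse for the kicker. The mix makes the keeper indifferent and guarantees 1/2, so it is optimal.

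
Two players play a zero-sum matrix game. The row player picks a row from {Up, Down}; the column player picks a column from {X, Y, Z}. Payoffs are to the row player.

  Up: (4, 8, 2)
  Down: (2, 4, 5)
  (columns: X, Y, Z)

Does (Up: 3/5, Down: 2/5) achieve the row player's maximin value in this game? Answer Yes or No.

Yes

Against X this mix gives (3/5)·4 + (2/5)·2 = 16/5.
Against Y this mix gives (3/5)·8 + (2/5)·4 = 32/5.
Against Z this mix gives (3/5)·2 + (2/5)·5 = 16/5.
All of the column player's active replies (X, Z) yield 16/5, and no column does worse for the row player. The mix makes the column player indifferent and guarantees 16/5, so it is optimal.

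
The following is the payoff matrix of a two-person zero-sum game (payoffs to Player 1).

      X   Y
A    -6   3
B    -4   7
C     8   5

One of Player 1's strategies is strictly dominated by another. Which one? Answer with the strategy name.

B gives a strictly higher payoff than A against every column: -4 > -6, 7 > 3.
So A is strictly dominated and Player 1 never plays it.

A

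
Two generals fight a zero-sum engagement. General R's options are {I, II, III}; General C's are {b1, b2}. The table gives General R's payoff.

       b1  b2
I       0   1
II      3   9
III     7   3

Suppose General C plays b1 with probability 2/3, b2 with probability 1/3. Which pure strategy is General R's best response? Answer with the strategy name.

III

Expected payoff of I: (2/3)·0 + (1/3)·1 = 1/3.
Expected payoff of II: (2/3)·3 + (1/3)·9 = 5.
Expected payoff of III: (2/3)·7 + (1/3)·3 = 17/3.
The largest is 17/3, so General R's best response is III.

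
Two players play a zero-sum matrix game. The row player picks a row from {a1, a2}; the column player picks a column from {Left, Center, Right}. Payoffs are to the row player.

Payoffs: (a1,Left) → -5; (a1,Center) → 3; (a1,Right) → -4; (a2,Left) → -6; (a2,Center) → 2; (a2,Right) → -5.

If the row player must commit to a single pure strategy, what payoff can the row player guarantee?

Row minima: a1 → -5, a2 → -6.
The best of these is -5.

-5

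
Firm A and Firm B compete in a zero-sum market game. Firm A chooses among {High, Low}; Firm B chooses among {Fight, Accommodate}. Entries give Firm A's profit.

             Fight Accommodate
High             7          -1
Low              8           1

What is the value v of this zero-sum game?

Row minima: High → -1, Low → 1; maximin = 1.
Column maxima: Fight → 8, Accommodate → 1; minimax = 1.
Since maximin = minimax = 1, there is a saddle point and the value is 1.

1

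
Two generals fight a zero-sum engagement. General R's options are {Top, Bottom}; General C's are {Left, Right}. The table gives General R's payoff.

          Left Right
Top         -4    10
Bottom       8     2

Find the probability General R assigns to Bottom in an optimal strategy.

7/10

Row minima: Top → -4, Bottom → 2; maximin = 2.
Column maxima: Left → 8, Right → 10; minimax = 8.
2 ≠ 8, so there is no saddle point; optimal play is mixed.
Let General R play Top with probability p. Expected payoff against Left: (-4)p + 8(1−p) = −12p + 8; against Right: 10p + 2(1−p) = 8p + 2.
Setting these equal: −12p + 8 = 8p + 2 ⇒ −20p = -6 ⇒ p = 3/10, and the value is (-12)·(3/10) + 8 = 22/5.
For General C: with q = P(Left), equating Top's and Bottom's payoffs gives −14q + 10 = 6q + 2 ⇒ q = 2/5.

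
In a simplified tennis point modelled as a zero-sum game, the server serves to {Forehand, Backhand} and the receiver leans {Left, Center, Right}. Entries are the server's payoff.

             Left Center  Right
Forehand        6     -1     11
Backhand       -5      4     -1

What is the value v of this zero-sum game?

Row minima: Forehand → -1, Backhand → -5; maximin = -1.
Column maxima: Left → 6, Center → 4, Right → 11; minimax = 4.
-1 ≠ 4, so there is no saddle point; optimal play is mixed.
Right is strictly dominated by Left (it gives the server strictly more in every row), so the receiver never plays it.
On the remaining 2×2 (Forehand, Backhand vs Left, Center):
Let the server play Forehand with probability p. Expected payoff against Left: 6p + (-5)(1−p) = 11p − 5; against Center: (-1)p + 4(1−p) = −5p + 4.
Setting these equal: 11p − 5 = −5p + 4 ⇒ 16p = 9 ⇒ p = 9/16, and the value is (11)·(9/16) − 5 = 19/16.
For the receiver: with q = P(Left), equating Forehand's and Backhand's payoffs gives 7q − 1 = −9q + 4 ⇒ q = 5/16.

19/16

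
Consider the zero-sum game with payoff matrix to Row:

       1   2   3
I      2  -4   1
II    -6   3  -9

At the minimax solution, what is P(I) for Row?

Row minima: I → -4, II → -9; maximin = -4.
Column maxima: 1 → 2, 2 → 3, 3 → 1; minimax = 1.
-4 ≠ 1, so there is no saddle point; optimal play is mixed.
1 is strictly dominated by 3 (it gives Row strictly more in every row), so Column never plays it.
On the remaining 2×2 (I, II vs 2, 3):
Let Row play I with probability p. Expected payoff against 2: (-4)p + 3(1−p) = −7p + 3; against 3: 1p + (-9)(1−p) = 10p − 9.
Setting these equal: −7p + 3 = 10p − 9 ⇒ −17p = -12 ⇒ p = 12/17, and the value is (-7)·(12/17) + 3 = -33/17.
For Column: with q = P(2), equating I's and II's payoffs gives −5q + 1 = 12q − 9 ⇒ q = 10/17.

12/17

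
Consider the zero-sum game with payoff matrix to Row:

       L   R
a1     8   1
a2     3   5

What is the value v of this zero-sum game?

Row minima: a1 → 1, a2 → 3; maximin = 3.
Column maxima: L → 8, R → 5; minimax = 5.
3 ≠ 5, so there is no saddle point; optimal play is mixed.
Let Row play a1 with probability p. Expected payoff against L: 8p + 3(1−p) = 5p + 3; against R: 1p + 5(1−p) = −4p + 5.
Setting these equal: 5p + 3 = −4p + 5 ⇒ 9p = 2 ⇒ p = 2/9, and the value is (5)·(2/9) + 3 = 37/9.
For Column: with q = P(L), equating a1's and a2's payoffs gives 7q + 1 = −2q + 5 ⇒ q = 4/9.

37/9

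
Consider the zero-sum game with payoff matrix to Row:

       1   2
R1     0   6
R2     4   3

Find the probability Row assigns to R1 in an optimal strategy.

Row minima: R1 → 0, R2 → 3; maximin = 3.
Column maxima: 1 → 4, 2 → 6; minimax = 4.
3 ≠ 4, so there is no saddle point; optimal play is mixed.
Let Row play R1 with probability p. Expected payoff against 1: 0p + 4(1−p) = −4p + 4; against 2: 6p + 3(1−p) = 3p + 3.
Setting these equal: −4p + 4 = 3p + 3 ⇒ −7p = -1 ⇒ p = 1/7, and the value is (-4)·(1/7) + 4 = 24/7.
For Column: with q = P(1), equating R1's and R2's payoffs gives −6q + 6 = q + 3 ⇒ q = 3/7.

1/7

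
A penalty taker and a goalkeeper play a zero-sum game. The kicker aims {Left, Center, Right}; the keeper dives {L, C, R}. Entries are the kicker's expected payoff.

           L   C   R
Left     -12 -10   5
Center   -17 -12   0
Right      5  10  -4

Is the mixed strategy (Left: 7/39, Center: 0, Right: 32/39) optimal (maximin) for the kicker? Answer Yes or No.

No

Against L this mix gives (7/39)·(-12) + (32/39)·5 = 76/39.
Against C this mix gives (7/39)·(-10) + (32/39)·10 = 250/39.
Against R this mix gives (7/39)·5 + (32/39)·(-4) = -31/13.
The keeper will play R, holding the kicker to -31/13. Shifting weight toward the row that does better against R would raise this floor (the equalizing mix achieves -23/26 against both R and L), so the proposed strategy is not optimal.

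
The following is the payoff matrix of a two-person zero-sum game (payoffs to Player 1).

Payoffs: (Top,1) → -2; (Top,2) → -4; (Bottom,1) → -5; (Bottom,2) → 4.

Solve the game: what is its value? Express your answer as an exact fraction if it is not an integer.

Row minima: Top → -4, Bottom → -5; maximin = -4.
Column maxima: 1 → -2, 2 → 4; minimax = -2.
-4 ≠ -2, so there is no saddle point; optimal play is mixed.
Let Player 1 play Top with probability p. Expected payoff against 1: (-2)p + (-5)(1−p) = 3p − 5; against 2: (-4)p + 4(1−p) = −8p + 4.
Setting these equal: 3p − 5 = −8p + 4 ⇒ 11p = 9 ⇒ p = 9/11, and the value is (3)·(9/11) − 5 = -28/11.
For Player 2: with q = P(1), equating Top's and Bottom's payoffs gives 2q − 4 = −9q + 4 ⇒ q = 8/11.

-28/11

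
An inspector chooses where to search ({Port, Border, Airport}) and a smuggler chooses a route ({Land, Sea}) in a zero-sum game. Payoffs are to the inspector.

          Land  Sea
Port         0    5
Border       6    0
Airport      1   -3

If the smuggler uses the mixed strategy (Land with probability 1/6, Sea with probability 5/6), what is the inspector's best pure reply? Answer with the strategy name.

Port

Expected payoff of Port: (1/6)·0 + (5/6)·5 = 25/6.
Expected payoff of Border: (1/6)·6 + (5/6)·0 = 1.
Expected payoff of Airport: (1/6)·1 + (5/6)·(-3) = -7/3.
The largest is 25/6, so the inspector's best response is Port.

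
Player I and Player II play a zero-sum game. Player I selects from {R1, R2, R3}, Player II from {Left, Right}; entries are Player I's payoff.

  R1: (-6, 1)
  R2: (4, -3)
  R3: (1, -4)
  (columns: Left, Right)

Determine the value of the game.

Row minima: R1 → -6, R2 → -3, R3 → -4; maximin = -3.
Column maxima: Left → 4, Right → 1; minimax = 1.
-3 ≠ 1, so there is no saddle point; optimal play is mixed.
R3 is strictly dominated by R2, so Player I never plays it.
On the remaining 2×2 (R1, R2 vs Left, Right):
Let Player I play R1 with probability p. Expected payoff against Left: (-6)p + 4(1−p) = −10p + 4; against Right: 1p + (-3)(1−p) = 4p − 3.
Setting these equal: −10p + 4 = 4p − 3 ⇒ −14p = -7 ⇒ p = 1/2, and the value is (-10)·(1/2) + 4 = -1.
For Player II: with q = P(Left), equating R1's and R2's payoffs gives −7q + 1 = 7q − 3 ⇒ q = 2/7.

-1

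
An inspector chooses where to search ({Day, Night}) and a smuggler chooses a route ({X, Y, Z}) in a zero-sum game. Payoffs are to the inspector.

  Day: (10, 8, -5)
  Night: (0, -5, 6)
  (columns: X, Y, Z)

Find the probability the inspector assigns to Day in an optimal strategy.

Row minima: Day → -5, Night → -5; maximin = -5.
Column maxima: X → 10, Y → 8, Z → 6; minimax = 6.
-5 ≠ 6, so there is no saddle point; optimal play is mixed.
X is strictly dominated by Y (it gives the inspector strictly more in every row), so the smuggler never plays it.
On the remaining 2×2 (Day, Night vs Y, Z):
Let the inspector play Day with probability p. Expected payoff against Y: 8p + (-5)(1−p) = 13p − 5; against Z: (-5)p + 6(1−p) = −11p + 6.
Setting these equal: 13p − 5 = −11p + 6 ⇒ 24p = 11 ⇒ p = 11/24, and the value is (13)·(11/24) − 5 = 23/24.
For the smuggler: with q = P(Y), equating Day's and Night's payoffs gives 13q − 5 = −11q + 6 ⇒ q = 11/24.

11/24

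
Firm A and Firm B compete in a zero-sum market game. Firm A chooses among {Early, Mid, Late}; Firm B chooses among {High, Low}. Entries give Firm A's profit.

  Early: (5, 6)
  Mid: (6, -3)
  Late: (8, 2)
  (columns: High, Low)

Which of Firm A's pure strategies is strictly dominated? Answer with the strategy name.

Mid

Late gives a strictly higher payoff than Mid against every column: 8 > 6, 2 > -3.
So Mid is strictly dominated and Firm A never plays it.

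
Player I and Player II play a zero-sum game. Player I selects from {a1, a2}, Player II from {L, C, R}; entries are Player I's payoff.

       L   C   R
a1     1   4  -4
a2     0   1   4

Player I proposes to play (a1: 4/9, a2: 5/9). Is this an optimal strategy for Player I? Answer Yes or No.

Yes

Against L this mix gives (4/9)·1 + (5/9)·0 = 4/9.
Against C this mix gives (4/9)·4 + (5/9)·1 = 7/3.
Against R this mix gives (4/9)·(-4) + (5/9)·4 = 4/9.
All of Player II's active replies (L, R) yield 4/9, and no column does worse for Player I. The mix makes Player II indifferent and guarantees 4/9, so it is optimal.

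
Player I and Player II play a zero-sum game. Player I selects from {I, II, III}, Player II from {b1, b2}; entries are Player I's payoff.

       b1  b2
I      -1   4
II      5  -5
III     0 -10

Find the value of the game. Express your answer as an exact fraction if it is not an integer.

1

Row minima: I → -1, II → -5, III → -10; maximin = -1.
Column maxima: b1 → 5, b2 → 4; minimax = 4.
-1 ≠ 4, so there is no saddle point; optimal play is mixed.
III is strictly dominated by II, so Player I never plays it.
On the remaining 2×2 (I, II vs b1, b2):
Let Player I play I with probability p. Expected payoff against b1: (-1)p + 5(1−p) = −6p + 5; against b2: 4p + (-5)(1−p) = 9p − 5.
Setting these equal: −6p + 5 = 9p − 5 ⇒ −15p = -10 ⇒ p = 2/3, and the value is (-6)·(2/3) + 5 = 1.
For Player II: with q = P(b1), equating I's and II's payoffs gives −5q + 4 = 10q − 5 ⇒ q = 3/5.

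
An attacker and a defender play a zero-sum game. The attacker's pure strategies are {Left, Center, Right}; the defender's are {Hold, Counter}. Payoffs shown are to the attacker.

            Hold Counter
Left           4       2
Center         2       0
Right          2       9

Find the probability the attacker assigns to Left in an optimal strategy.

Row minima: Left → 2, Center → 0, Right → 2; maximin = 2.
Column maxima: Hold → 4, Counter → 9; minimax = 4.
2 ≠ 4, so there is no saddle point; optimal play is mixed.
Center is strictly dominated by Left, so the attacker never plays it.
On the remaining 2×2 (Left, Right vs Hold, Counter):
Let the attacker play Left with probability p. Expected payoff against Hold: 4p + 2(1−p) = 2p + 2; against Counter: 2p + 9(1−p) = −7p + 9.
Setting these equal: 2p + 2 = −7p + 9 ⇒ 9p = 7 ⇒ p = 7/9, and the value is (2)·(7/9) + 2 = 32/9.
For the defender: with q = P(Hold), equating Left's and Right's payoffs gives 2q + 2 = −7q + 9 ⇒ q = 7/9.

7/9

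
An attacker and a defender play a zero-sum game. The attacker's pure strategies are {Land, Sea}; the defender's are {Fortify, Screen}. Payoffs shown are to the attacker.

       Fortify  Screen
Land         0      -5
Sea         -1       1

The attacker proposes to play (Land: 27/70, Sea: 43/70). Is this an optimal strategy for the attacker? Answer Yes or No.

No

Against Fortify this mix gives (27/70)·0 + (43/70)·(-1) = -43/70.
Against Screen this mix gives (27/70)·(-5) + (43/70)·1 = -46/35.
The defender will play Screen, holding the attacker to -46/35. Shifting weight toward the row that does better against Screen would raise this floor (the equalizing mix achieves -5/7 against both Screen and Fortify), so the proposed strategy is not optimal.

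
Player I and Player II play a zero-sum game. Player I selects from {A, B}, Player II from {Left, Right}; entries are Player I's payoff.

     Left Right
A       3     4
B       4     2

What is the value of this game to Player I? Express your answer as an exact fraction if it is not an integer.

Row minima: A → 3, B → 2; maximin = 3.
Column maxima: Left → 4, Right → 4; minimax = 4.
3 ≠ 4, so there is no saddle point; optimal play is mixed.
Let Player I play A with probability p. Expected payoff against Left: 3p + 4(1−p) = −p + 4; against Right: 4p + 2(1−p) = 2p + 2.
Setting these equal: −p + 4 = 2p + 2 ⇒ −3p = -2 ⇒ p = 2/3, and the value is (-1)·(2/3) + 4 = 10/3.
For Player II: with q = P(Left), equating A's and B's payoffs gives −q + 4 = 2q + 2 ⇒ q = 2/3.

10/3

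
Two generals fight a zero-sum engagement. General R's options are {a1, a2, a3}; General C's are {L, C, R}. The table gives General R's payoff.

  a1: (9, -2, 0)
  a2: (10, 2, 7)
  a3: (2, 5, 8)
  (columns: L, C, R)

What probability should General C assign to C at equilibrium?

8/11

Row minima: a1 → -2, a2 → 2, a3 → 2; maximin = 2.
Column maxima: L → 10, C → 5, R → 8; minimax = 5.
2 ≠ 5, so there is no saddle point; optimal play is mixed.
a1 is strictly dominated by a2, so General R never plays it.
R is strictly dominated by C (it gives General R strictly more in every row), so General C never plays it.
On the remaining 2×2 (a2, a3 vs L, C):
Let General R play a2 with probability p. Expected payoff against L: 10p + 2(1−p) = 8p + 2; against C: 2p + 5(1−p) = −3p + 5.
Setting these equal: 8p + 2 = −3p + 5 ⇒ 11p = 3 ⇒ p = 3/11, and the value is (8)·(3/11) + 2 = 46/11.
For General C: with q = P(L), equating a2's and a3's payoffs gives 8q + 2 = −3q + 5 ⇒ q = 3/11.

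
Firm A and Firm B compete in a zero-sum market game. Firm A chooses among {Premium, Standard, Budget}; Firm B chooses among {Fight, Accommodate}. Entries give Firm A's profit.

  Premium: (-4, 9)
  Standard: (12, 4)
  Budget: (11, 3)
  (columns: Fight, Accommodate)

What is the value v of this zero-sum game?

Row minima: Premium → -4, Standard → 4, Budget → 3; maximin = 4.
Column maxima: Fight → 12, Accommodate → 9; minimax = 9.
4 ≠ 9, so there is no saddle point; optimal play is mixed.
Budget is strictly dominated by Standard, so Firm A never plays it.
On the remaining 2×2 (Premium, Standard vs Fight, Accommodate):
Let Firm A play Premium with probability p. Expected payoff against Fight: (-4)p + 12(1−p) = −16p + 12; against Accommodate: 9p + 4(1−p) = 5p + 4.
Setting these equal: −16p + 12 = 5p + 4 ⇒ −21p = -8 ⇒ p = 8/21, and the value is (-16)·(8/21) + 12 = 124/21.
For Firm B: with q = P(Fight), equating Premium's and Standard's payoffs gives −13q + 9 = 8q + 4 ⇒ q = 5/21.

124/21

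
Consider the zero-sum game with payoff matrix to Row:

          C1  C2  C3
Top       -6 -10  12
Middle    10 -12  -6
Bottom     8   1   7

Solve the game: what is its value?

Row minima: Top → -10, Middle → -12, Bottom → 1; maximin = 1.
Column maxima: C1 → 10, C2 → 1, C3 → 12; minimax = 1.
Since maximin = minimax = 1, there is a saddle point and the value is 1.

1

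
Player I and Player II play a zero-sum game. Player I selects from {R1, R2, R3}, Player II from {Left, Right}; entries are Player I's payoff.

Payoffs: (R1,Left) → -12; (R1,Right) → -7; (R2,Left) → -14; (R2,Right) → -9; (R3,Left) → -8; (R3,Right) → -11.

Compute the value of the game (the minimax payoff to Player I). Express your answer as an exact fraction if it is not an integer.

-19/2

Row minima: R1 → -12, R2 → -14, R3 → -11; maximin = -11.
Column maxima: Left → -8, Right → -7; minimax = -8.
-11 ≠ -8, so there is no saddle point; optimal play is mixed.
R2 is strictly dominated by R1, so Player I never plays it.
On the remaining 2×2 (R1, R3 vs Left, Right):
Let Player I play R1 with probability p. Expected payoff against Left: (-12)p + (-8)(1−p) = −4p − 8; against Right: (-7)p + (-11)(1−p) = 4p − 11.
Setting these equal: −4p − 8 = 4p − 11 ⇒ −8p = -3 ⇒ p = 3/8, and the value is (-4)·(3/8) − 8 = -19/2.
For Player II: with q = P(Left), equating R1's and R3's payoffs gives −5q − 7 = 3q − 11 ⇒ q = 1/2.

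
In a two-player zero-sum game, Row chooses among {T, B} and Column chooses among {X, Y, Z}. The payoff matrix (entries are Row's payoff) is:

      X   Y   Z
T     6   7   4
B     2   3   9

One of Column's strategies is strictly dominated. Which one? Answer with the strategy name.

X holds Row's payoff strictly below Y in every row: 6 < 7, 2 < 3.
So Y is strictly dominated for Column.

Y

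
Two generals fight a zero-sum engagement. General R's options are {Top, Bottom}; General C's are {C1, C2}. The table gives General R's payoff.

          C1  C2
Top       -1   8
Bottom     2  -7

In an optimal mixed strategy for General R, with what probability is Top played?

Row minima: Top → -1, Bottom → -7; maximin = -1.
Column maxima: C1 → 2, C2 → 8; minimax = 2.
-1 ≠ 2, so there is no saddle point; optimal play is mixed.
Let General R play Top with probability p. Expected payoff against C1: (-1)p + 2(1−p) = −3p + 2; against C2: 8p + (-7)(1−p) = 15p − 7.
Setting these equal: −3p + 2 = 15p − 7 ⇒ −18p = -9 ⇒ p = 1/2, and the value is (-3)·(1/2) + 2 = 1/2.
For General C: with q = P(C1), equating Top's and Bottom's payoffs gives −9q + 8 = 9q − 7 ⇒ q = 5/6.

1/2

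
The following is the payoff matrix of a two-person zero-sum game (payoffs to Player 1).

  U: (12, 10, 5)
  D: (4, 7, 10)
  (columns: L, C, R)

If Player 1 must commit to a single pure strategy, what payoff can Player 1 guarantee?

Row minima: U → 5, D → 4.
The best of these is 5.

5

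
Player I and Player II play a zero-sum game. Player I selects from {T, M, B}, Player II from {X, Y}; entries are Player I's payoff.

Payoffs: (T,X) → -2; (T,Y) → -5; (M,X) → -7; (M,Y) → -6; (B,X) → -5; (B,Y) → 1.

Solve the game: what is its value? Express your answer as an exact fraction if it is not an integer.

Row minima: T → -5, M → -7, B → -5; maximin = -5.
Column maxima: X → -2, Y → 1; minimax = -2.
-5 ≠ -2, so there is no saddle point; optimal play is mixed.
M is strictly dominated by T, so Player I never plays it.
On the remaining 2×2 (T, B vs X, Y):
Let Player I play T with probability p. Expected payoff against X: (-2)p + (-5)(1−p) = 3p − 5; against Y: (-5)p + 1(1−p) = −6p + 1.
Setting these equal: 3p − 5 = −6p + 1 ⇒ 9p = 6 ⇒ p = 2/3, and the value is (3)·(2/3) − 5 = -3.
For Player II: with q = P(X), equating T's and B's payoffs gives 3q − 5 = −6q + 1 ⇒ q = 2/3.

-3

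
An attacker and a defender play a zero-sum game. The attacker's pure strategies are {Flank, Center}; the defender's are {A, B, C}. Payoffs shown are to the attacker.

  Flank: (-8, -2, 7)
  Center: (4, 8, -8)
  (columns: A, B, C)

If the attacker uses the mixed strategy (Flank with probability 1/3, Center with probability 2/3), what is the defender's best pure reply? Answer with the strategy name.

If the defender plays A, the attacker's expected payoff is (1/3)·(-8) + (2/3)·4 = 0.
If the defender plays B, the attacker's expected payoff is (1/3)·(-2) + (2/3)·8 = 14/3.
If the defender plays C, the attacker's expected payoff is (1/3)·7 + (2/3)·(-8) = -3.
The defender minimizes the attacker's payoff; the smallest is -3, so the best response is C.

C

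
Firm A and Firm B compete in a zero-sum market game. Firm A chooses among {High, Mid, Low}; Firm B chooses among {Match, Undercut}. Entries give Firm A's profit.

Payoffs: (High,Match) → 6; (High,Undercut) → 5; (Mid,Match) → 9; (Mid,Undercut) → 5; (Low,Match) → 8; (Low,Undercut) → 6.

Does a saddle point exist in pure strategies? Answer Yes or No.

Yes

Row minima: High → 5, Mid → 5, Low → 6; maximin = 6.
Column maxima: Match → 9, Undercut → 6; minimax = 6.
maximin = minimax = 6, so a saddle point exists.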